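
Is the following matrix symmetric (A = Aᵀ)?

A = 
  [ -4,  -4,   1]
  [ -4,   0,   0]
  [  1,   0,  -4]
Yes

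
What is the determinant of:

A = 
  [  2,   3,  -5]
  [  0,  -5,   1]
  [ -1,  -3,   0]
Cofactor expansion along row 1:
det(A) = (2)·((-5)(0) - (1)(-3)) - (3)·((0)(0) - (1)(-1)) + (-5)·((0)(-3) - (-5)(-1))
  = (2)(3) - (3)(1) + (-5)(-5)
  = 28

det(A) = 28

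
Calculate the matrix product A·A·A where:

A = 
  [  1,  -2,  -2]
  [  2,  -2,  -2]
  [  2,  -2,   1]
A^3 = 
  [  5,   2,   2]
  [ -2,   8,   2]
  [ -2,   2,   5]

A² = A·A:
A²[1,1] = (1)(1) + (-2)(2) + (-2)(2) = -7
A²[1,2] = (1)(-2) + (-2)(-2) + (-2)(-2) = 6
A²[1,3] = (1)(-2) + (-2)(-2) + (-2)(1) = 0
A²[2,1] = (2)(1) + (-2)(2) + (-2)(2) = -6
A²[2,2] = (2)(-2) + (-2)(-2) + (-2)(-2) = 4
A²[2,3] = (2)(-2) + (-2)(-2) + (-2)(1) = -2
A²[3,1] = (2)(1) + (-2)(2) + (1)(2) = 0
A²[3,2] = (2)(-2) + (-2)(-2) + (1)(-2) = -2
A²[3,3] = (2)(-2) + (-2)(-2) + (1)(1) = 1
A² = 
  [ -7,   6,   0]
  [ -6,   4,  -2]
  [  0,  -2,   1]

A^3 = A^2·A:
A^3[1,1] = (-7)(1) + (6)(2) + (0)(2) = 5
A^3[1,2] = (-7)(-2) + (6)(-2) + (0)(-2) = 2
A^3[1,3] = (-7)(-2) + (6)(-2) + (0)(1) = 2
A^3[2,1] = (-6)(1) + (4)(2) + (-2)(2) = -2
A^3[2,2] = (-6)(-2) + (4)(-2) + (-2)(-2) = 8
A^3[2,3] = (-6)(-2) + (4)(-2) + (-2)(1) = 2
A^3[3,1] = (0)(1) + (-2)(2) + (1)(2) = -2
A^3[3,2] = (0)(-2) + (-2)(-2) + (1)(-2) = 2
A^3[3,3] = (0)(-2) + (-2)(-2) + (1)(1) = 5
A^3 = 
  [  5,   2,   2]
  [ -2,   8,   2]
  [ -2,   2,   5]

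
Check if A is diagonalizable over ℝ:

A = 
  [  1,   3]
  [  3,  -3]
Yes

tr(A) = -2, det(A) = -12
Characteristic polynomial: λ² - tr(A)λ + det(A) = λ² + 2λ - 12
λ² + 2λ - 12 = 0  ⇒  λ = (-2 ± √((2)² - 4·(-12)))/2 = (-2 ± √(52))/2
  = -1 + √13,  -1 - √13
Eigenvalues: -1 + √13, -1 - √13  (≈ 2.606, -4.606)
The two irrational eigenvalues are distinct (simple), so each has alg. mult. = geom. mult. = 1.
Sum of geometric multiplicities equals n, so A has n independent eigenvectors.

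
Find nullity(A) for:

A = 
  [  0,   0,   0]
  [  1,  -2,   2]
nullity(A) = 2

Row reduce:
Swap R1 ↔ R2
REF = 
  [  1,  -2,   2]
  [  0,   0,   0]
Pivot columns: 1 → 1 pivot.
rank(A) = 1, so nullity(A) = 3 - 1 = 2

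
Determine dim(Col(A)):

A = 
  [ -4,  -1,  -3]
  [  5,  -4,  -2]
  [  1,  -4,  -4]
dim(Col(A)) = 3

Row reduce:
R2 → R2 + (5/4)·R1
R3 → R3 + (1/4)·R1
R3 → R3 - (17/21)·R2
REF = 
  [   -4,    -1,    -3]
  [    0, -21/4, -23/4]
  [    0,     0, -2/21]
Pivot columns: 1, 2, 3 → 3 pivots.
dim(Col(A)) = number of pivot columns = 3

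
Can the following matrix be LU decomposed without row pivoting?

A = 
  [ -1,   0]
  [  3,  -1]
Yes.
A[1,1] = -1 ≠ 0, so Gaussian elimination proceeds without a row swap: multiplier ℓ₂₁ = (3)/(-1) = -3, and U[2,2] = -1 - (-3)(0) = -1.
L = 
  [  1,   0]
  [ -3,   1]
U = 
  [ -1,   0]
  [  0,  -1]
Check row 2 of LU: [(-3)(-1), (-3)(0) + (-1)] = [3, -1] = row 2 of A ✓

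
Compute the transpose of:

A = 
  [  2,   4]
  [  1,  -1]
Aᵀ = 
  [  2,   1]
  [  4,  -1]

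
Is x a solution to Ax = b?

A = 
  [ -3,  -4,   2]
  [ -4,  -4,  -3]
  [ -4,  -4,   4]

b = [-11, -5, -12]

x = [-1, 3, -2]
No

Ax = [-13, -2, -16] ≠ b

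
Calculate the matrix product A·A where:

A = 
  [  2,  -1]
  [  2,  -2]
A² = A·A:
A²[1,1] = (2)(2) + (-1)(2) = 2
A²[1,2] = (2)(-1) + (-1)(-2) = 0
A²[2,1] = (2)(2) + (-2)(2) = 0
A²[2,2] = (2)(-1) + (-2)(-2) = 2
A² = 
  [  2,   0]
  [  0,   2]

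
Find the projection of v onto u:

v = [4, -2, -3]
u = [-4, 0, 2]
proj_u(v) = [22/5, 0, -11/5]

v·u = (4)(-4) + (-2)(0) + (-3)(2) = -22
u·u = (-4)² + (0)² + (2)² = 20
proj_u(v) = (v·u / u·u) × u = (-22/20) × u = (-11/10) × u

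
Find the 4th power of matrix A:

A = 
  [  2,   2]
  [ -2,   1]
A^4 = 
  [-36, -18]
  [ 18, -27]

A² = A·A:
A²[1,1] = (2)(2) + (2)(-2) = 0
A²[1,2] = (2)(2) + (2)(1) = 6
A²[2,1] = (-2)(2) + (1)(-2) = -6
A²[2,2] = (-2)(2) + (1)(1) = -3
A² = 
  [  0,   6]
  [ -6,  -3]

A^3 = A^2·A:
A^3[1,1] = (0)(2) + (6)(-2) = -12
A^3[1,2] = (0)(2) + (6)(1) = 6
A^3[2,1] = (-6)(2) + (-3)(-2) = -6
A^3[2,2] = (-6)(2) + (-3)(1) = -15
A^3 = 
  [-12,   6]
  [ -6, -15]

A^4 = A^3·A:
A^4[1,1] = (-12)(2) + (6)(-2) = -36
A^4[1,2] = (-12)(2) + (6)(1) = -18
A^4[2,1] = (-6)(2) + (-15)(-2) = 18
A^4[2,2] = (-6)(2) + (-15)(1) = -27
A^4 = 
  [-36, -18]
  [ 18, -27]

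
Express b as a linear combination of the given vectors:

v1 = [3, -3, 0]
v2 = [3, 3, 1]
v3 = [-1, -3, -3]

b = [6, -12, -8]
c1 = 2, c2 = 1, c3 = 3

b = 2·v1 + 1·v2 + 3·v3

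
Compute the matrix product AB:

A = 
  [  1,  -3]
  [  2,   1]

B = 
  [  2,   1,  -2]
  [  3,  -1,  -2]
AB = 
  [ -7,   4,   4]
  [  7,   1,  -6]

A is 2×2 and B is 2×3, so AB is 2×3. Each entry is (row of A)·(column of B):
AB[1,1] = (1)(2) + (-3)(3) = -7
AB[1,2] = (1)(1) + (-3)(-1) = 4
AB[1,3] = (1)(-2) + (-3)(-2) = 4
AB[2,1] = (2)(2) + (1)(3) = 7
AB[2,2] = (2)(1) + (1)(-1) = 1
AB[2,3] = (2)(-2) + (1)(-2) = -6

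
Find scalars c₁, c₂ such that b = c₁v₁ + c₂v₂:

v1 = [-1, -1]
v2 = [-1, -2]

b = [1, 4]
c1 = 2, c2 = -3

b = 2·v1 + -3·v2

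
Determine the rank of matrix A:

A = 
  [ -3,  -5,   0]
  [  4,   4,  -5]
rank(A) = 2

Row reduce:
R2 → R2 + (4/3)·R1
REF = 
  [  -3,   -5,    0]
  [   0, -8/3,   -5]
Pivot columns: 1, 2 → 2 pivots.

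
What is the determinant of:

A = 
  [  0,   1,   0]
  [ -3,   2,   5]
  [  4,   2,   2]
Cofactor expansion along row 1:
det(A) = (0)·((2)(2) - (5)(2)) - (1)·((-3)(2) - (5)(4)) + (0)·((-3)(2) - (2)(4))
  = (0)(-6) - (1)(-26) + (0)(-14)
  = 26

det(A) = 26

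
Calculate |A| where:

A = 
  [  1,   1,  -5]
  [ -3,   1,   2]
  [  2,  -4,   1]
Cofactor expansion along row 1:
det(A) = (1)·((1)(1) - (2)(-4)) - (1)·((-3)(1) - (2)(2)) + (-5)·((-3)(-4) - (1)(2))
  = (1)(9) - (1)(-7) + (-5)(10)
  = -34

det(A) = -34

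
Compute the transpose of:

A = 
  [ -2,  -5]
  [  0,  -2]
Aᵀ = 
  [ -2,   0]
  [ -5,  -2]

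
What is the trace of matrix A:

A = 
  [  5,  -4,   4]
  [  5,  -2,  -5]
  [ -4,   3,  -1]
2

tr(A) = 5 + -2 + -1 = 2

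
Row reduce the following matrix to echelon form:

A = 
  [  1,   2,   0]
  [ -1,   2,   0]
Row operations:
R2 → R2 + (1)·R1

Resulting echelon form:
REF = 
  [  1,   2,   0]
  [  0,   4,   0]

Rank = 2 (number of non-zero pivot rows).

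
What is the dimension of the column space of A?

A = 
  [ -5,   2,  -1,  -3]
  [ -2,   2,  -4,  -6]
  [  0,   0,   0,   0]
Row reduce:
R2 → R2 - (2/5)·R1
REF = 
  [   -5,     2,    -1,    -3]
  [    0,   6/5, -18/5, -24/5]
  [    0,     0,     0,     0]
Pivot columns: 1, 2 → 2 pivots.
dim(Col(A)) = number of pivot columns = 2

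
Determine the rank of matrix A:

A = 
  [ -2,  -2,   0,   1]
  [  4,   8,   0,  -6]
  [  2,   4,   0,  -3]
rank(A) = 2

Row reduce:
R2 → R2 + (2)·R1
R3 → R3 + (1)·R1
R3 → R3 - (1/2)·R2
REF = 
  [ -2,  -2,   0,   1]
  [  0,   4,   0,  -4]
  [  0,   0,   0,   0]
Pivot columns: 1, 2 → 2 pivots.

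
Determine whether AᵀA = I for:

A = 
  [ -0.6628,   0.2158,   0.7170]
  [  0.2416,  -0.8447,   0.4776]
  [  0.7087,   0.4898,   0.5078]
Yes

AᵀA = 
  [  0.9999,   0,   0]
  [  0,   1,   0]
  [  0,   0,   1.0001]
≈ I (equal to I up to the 4-dp rounding of the entries)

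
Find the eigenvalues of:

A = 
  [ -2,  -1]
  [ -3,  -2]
tr(A) = -4, det(A) = 1
Characteristic polynomial: λ² - tr(A)λ + det(A) = λ² + 4λ + 1
λ² + 4λ + 1 = 0  ⇒  λ = (-4 ± √((4)² - 4·(1)))/2 = (-4 ± √(12))/2
  = -2 + √3,  -2 - √3

λ = -2 + √3, -2 - √3  (≈ -0.2679, -3.732)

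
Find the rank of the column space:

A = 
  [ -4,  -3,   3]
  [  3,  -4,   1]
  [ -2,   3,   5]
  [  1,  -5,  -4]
dim(Col(A)) = 3

Row reduce:
R2 → R2 + (3/4)·R1
R3 → R3 - (1/2)·R1
R4 → R4 + (1/4)·R1
R3 → R3 + (18/25)·R2
R4 → R4 - (23/25)·R2
R4 → R4 + (78/73)·R3
REF = 
  [    -4,     -3,      3]
  [     0,  -25/4,   13/4]
  [     0,      0, 146/25]
  [     0,      0,      0]
Pivot columns: 1, 2, 3 → 3 pivots.
dim(Col(A)) = number of pivot columns = 3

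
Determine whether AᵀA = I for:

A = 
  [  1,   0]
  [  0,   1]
Yes

AᵀA = 
  [  1,   0]
  [  0,   1]
= I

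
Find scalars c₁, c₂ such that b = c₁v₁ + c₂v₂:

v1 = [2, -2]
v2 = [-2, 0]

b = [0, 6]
c1 = -3, c2 = -3

b = -3·v1 + -3·v2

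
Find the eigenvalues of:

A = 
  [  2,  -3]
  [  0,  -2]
tr(A) = 0, det(A) = -4
Characteristic polynomial: λ² - tr(A)λ + det(A) = λ² - 4
λ² - 4 = (λ + 2)(λ - 2)

λ = 2, -2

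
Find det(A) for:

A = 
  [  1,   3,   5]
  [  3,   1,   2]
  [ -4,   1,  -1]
17

Cofactor expansion along row 1:
det(A) = (1)·((1)(-1) - (2)(1)) - (3)·((3)(-1) - (2)(-4)) + (5)·((3)(1) - (1)(-4))
  = (1)(-3) - (3)(5) + (5)(7)
  = 17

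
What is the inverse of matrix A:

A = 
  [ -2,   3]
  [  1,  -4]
det(A) = (-2)(-4) - (3)(1) = 5
For a 2×2 matrix, A⁻¹ = (1/det(A)) · [[d, -b], [-c, a]]
    = (1/5) · [[-4, -3], [-1, -2]]

A⁻¹ = 
  [-4/5, -3/5]
  [-1/5, -2/5]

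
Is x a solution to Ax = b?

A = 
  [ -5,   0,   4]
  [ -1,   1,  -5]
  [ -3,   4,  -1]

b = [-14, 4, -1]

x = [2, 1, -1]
Yes

Ax = [-14, 4, -1] = b ✓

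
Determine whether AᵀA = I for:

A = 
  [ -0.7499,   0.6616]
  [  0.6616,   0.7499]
Yes

AᵀA = 
  [  1.0001,   0]
  [  0,   1.0001]
≈ I (equal to I up to the 4-dp rounding of the entries)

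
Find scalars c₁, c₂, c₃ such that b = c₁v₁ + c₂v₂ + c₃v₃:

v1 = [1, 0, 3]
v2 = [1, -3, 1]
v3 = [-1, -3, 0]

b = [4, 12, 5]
c1 = 2, c2 = -1, c3 = -3

b = 2·v1 + -1·v2 + -3·v3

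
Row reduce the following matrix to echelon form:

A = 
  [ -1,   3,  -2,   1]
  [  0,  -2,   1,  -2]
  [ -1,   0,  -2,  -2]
Row operations:
R3 → R3 - (1)·R1
R3 → R3 - (3/2)·R2

Resulting echelon form:
REF = 
  [  -1,    3,   -2,    1]
  [   0,   -2,    1,   -2]
  [   0,    0, -3/2,    0]

Rank = 3 (number of non-zero pivot rows).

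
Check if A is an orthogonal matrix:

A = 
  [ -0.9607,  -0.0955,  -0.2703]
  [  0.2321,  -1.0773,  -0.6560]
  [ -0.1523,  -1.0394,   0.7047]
No

AᵀA = 
  [  1,   0,   0.0001]
  [  0,   2.2500,   0.0001]
  [  0.0001,   0.0001,   1]
≠ I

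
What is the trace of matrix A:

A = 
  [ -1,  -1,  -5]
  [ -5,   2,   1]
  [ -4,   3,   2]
3

tr(A) = -1 + 2 + 2 = 3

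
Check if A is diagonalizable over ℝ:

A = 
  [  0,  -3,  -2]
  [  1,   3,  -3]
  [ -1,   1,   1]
No

Characteristic polynomial: det(λI - A) = λ³ - 4λ² + 7λ + 14
By the rational root theorem any rational root is an integer dividing 14; none of those is a root, so p(λ) has no rational roots and hence (being an irreducible cubic) no repeated roots.
Discriminant of the cubic: Δ = -9352
Δ < 0 ⇒ one real eigenvalue and a complex-conjugate pair: λ ≈ 2.553 + 2.476i, 2.553 - 2.476i, -1.107
Has complex eigenvalues (not diagonalizable over ℝ).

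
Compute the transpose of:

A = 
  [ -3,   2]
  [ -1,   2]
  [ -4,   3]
Aᵀ = 
  [ -3,  -1,  -4]
  [  2,   2,   3]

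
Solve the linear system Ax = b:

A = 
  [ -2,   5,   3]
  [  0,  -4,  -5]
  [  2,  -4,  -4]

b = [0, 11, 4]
Row reduce the augmented matrix [A|b]:
R3 → R3 + (1)·R1
R3 → R3 + (1/4)·R2
REF = 
  [  -2,    5,    3,    0]
  [   0,   -4,   -5,   11]
  [   0,    0, -9/4, 27/4]

Back-substitution:
x₃ = (27/4) / (-9/4) = -3
x₂ = (11 - (-5)(-3)) / (-4) = 1
x₁ = (0 - (5)(1) - (3)(-3)) / (-2) = -2

x = [-2, 1, -3]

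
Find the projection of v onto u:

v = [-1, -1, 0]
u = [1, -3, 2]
proj_u(v) = [1/7, -3/7, 2/7]

v·u = (-1)(1) + (-1)(-3) + (0)(2) = 2
u·u = (1)² + (-3)² + (2)² = 14
proj_u(v) = (v·u / u·u) × u = (2/14) × u = (1/7) × u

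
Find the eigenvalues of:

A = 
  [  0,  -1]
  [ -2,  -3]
tr(A) = -3, det(A) = -2
Characteristic polynomial: λ² - tr(A)λ + det(A) = λ² + 3λ - 2
λ² + 3λ - 2 = 0  ⇒  λ = (-3 ± √((3)² - 4·(-2)))/2 = (-3 ± √(17))/2
  = (-3 + √17)/2,  (-3 - √17)/2

λ = (-3 + √17)/2, (-3 - √17)/2  (≈ 0.5616, -3.562)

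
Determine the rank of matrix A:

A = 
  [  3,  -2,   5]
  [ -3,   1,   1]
rank(A) = 2

Row reduce:
R2 → R2 + (1)·R1
REF = 
  [  3,  -2,   5]
  [  0,  -1,   6]
Pivot columns: 1, 2 → 2 pivots.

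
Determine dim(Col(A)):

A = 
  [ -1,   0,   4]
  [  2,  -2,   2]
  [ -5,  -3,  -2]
Row reduce:
R2 → R2 + (2)·R1
R3 → R3 - (5)·R1
R3 → R3 - (3/2)·R2
REF = 
  [ -1,   0,   4]
  [  0,  -2,  10]
  [  0,   0, -37]
Pivot columns: 1, 2, 3 → 3 pivots.
dim(Col(A)) = number of pivot columns = 3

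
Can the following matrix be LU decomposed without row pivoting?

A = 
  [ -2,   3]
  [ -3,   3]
Yes.
A[1,1] = -2 ≠ 0, so Gaussian elimination proceeds without a row swap: multiplier ℓ₂₁ = (-3)/(-2) = 3/2, and U[2,2] = 3 - (3/2)(3) = -3/2.
L = 
  [  1,   0]
  [3/2,   1]
U = 
  [  -2,    3]
  [   0, -3/2]
Check row 2 of LU: [(3/2)(-2), (3/2)(3) + (-3/2)] = [-3, 3] = row 2 of A ✓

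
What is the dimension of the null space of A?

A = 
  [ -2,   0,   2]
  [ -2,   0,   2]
nullity(A) = 2

Row reduce:
R2 → R2 - (1)·R1
REF = 
  [ -2,   0,   2]
  [  0,   0,   0]
Pivot columns: 1 → 1 pivot.
rank(A) = 1, so nullity(A) = 3 - 1 = 2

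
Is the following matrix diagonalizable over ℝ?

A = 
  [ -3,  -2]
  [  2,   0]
No

tr(A) = -3, det(A) = 4
Characteristic polynomial: λ² - tr(A)λ + det(A) = λ² + 3λ + 4
λ² + 3λ + 4 = 0  ⇒  λ = (-3 ± √((3)² - 4·(4)))/2 = (-3 ± √(-7))/2
  = (-3 + i√7)/2,  (-3 - i√7)/2
Eigenvalues: (-3 + i√7)/2, (-3 - i√7)/2  (≈ -1.5 + 1.323i, -1.5 - 1.323i)
Has complex eigenvalues (not diagonalizable over ℝ).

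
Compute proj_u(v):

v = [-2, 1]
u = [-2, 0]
v·u = (-2)(-2) + (1)(0) = 4
u·u = (-2)² + (0)² = 4
proj_u(v) = (v·u / u·u) × u = (4/4) × u = (1) × u

proj_u(v) = [-2, 0]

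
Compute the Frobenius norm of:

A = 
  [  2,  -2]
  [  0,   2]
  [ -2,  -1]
||A||_F = 4.123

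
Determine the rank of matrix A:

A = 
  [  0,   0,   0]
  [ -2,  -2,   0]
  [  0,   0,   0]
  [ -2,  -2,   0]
rank(A) = 1

Row reduce:
Swap R1 ↔ R2
R4 → R4 - (1)·R1
REF = 
  [ -2,  -2,   0]
  [  0,   0,   0]
  [  0,   0,   0]
  [  0,   0,   0]
Pivot columns: 1 → 1 pivot.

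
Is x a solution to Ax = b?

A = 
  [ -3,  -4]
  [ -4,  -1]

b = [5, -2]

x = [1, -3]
No

Ax = [9, -1] ≠ b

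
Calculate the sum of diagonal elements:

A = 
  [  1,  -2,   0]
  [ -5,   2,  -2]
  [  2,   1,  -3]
0

tr(A) = 1 + 2 + -3 = 0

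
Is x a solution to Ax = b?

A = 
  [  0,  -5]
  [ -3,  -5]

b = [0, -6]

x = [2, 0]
Yes

Ax = [0, -6] = b ✓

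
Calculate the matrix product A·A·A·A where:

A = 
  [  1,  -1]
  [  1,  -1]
A² = A·A:
A²[1,1] = (1)(1) + (-1)(1) = 0
A²[1,2] = (1)(-1) + (-1)(-1) = 0
A²[2,1] = (1)(1) + (-1)(1) = 0
A²[2,2] = (1)(-1) + (-1)(-1) = 0
A² = 
  [  0,   0]
  [  0,   0]

A^3 = A^2·A:
A^3[1,1] = (0)(1) + (0)(1) = 0
A^3[1,2] = (0)(-1) + (0)(-1) = 0
A^3[2,1] = (0)(1) + (0)(1) = 0
A^3[2,2] = (0)(-1) + (0)(-1) = 0
A^3 = 
  [  0,   0]
  [  0,   0]

A^4 = A^3·A:
A^4[1,1] = (0)(1) + (0)(1) = 0
A^4[1,2] = (0)(-1) + (0)(-1) = 0
A^4[2,1] = (0)(1) + (0)(1) = 0
A^4[2,2] = (0)(-1) + (0)(-1) = 0
A^4 = 
  [  0,   0]
  [  0,   0]

Therefore
A^4 = 
  [  0,   0]
  [  0,   0]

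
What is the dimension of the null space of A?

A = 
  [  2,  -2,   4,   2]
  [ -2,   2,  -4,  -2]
nullity(A) = 3

Row reduce:
R2 → R2 + (1)·R1
REF = 
  [  2,  -2,   4,   2]
  [  0,   0,   0,   0]
Pivot columns: 1 → 1 pivot.
rank(A) = 1, so nullity(A) = 4 - 1 = 3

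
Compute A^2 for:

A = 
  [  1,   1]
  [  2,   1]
A² = A·A:
A²[1,1] = (1)(1) + (1)(2) = 3
A²[1,2] = (1)(1) + (1)(1) = 2
A²[2,1] = (2)(1) + (1)(2) = 4
A²[2,2] = (2)(1) + (1)(1) = 3
A² = 
  [  3,   2]
  [  4,   3]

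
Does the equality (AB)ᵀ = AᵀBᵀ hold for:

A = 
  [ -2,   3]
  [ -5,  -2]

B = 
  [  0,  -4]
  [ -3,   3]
No

(AB)ᵀ = 
  [ -9,   6]
  [ 17,  14]

AᵀBᵀ = 
  [ 20,  -9]
  [  8, -15]

The two matrices differ, so (AB)ᵀ ≠ AᵀBᵀ in general. The correct identity is (AB)ᵀ = BᵀAᵀ.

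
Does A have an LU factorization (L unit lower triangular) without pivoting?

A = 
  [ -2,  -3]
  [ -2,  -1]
Yes.
A[1,1] = -2 ≠ 0, so Gaussian elimination proceeds without a row swap: multiplier ℓ₂₁ = (-2)/(-2) = 1, and U[2,2] = -1 - (1)(-3) = 2.
L = 
  [  1,   0]
  [  1,   1]
U = 
  [ -2,  -3]
  [  0,   2]
Check row 2 of LU: [(1)(-2), (1)(-3) + 2] = [-2, -1] = row 2 of A ✓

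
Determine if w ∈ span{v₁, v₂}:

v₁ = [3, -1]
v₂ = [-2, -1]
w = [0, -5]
Yes

Form the augmented matrix and row-reduce:
[v₁|v₂|w] = 
  [  3,  -2,   0]
  [ -1,  -1,  -5]
R2 → R2 + (1/3)·R1
REF = 
  [   3,   -2,    0]
  [   0, -5/3,   -5]

No row of the form [0 0 | nonzero], so the system is consistent. Back-substitution gives c₁ = 2, c₂ = 3: w = (2)·v₁ + (3)·v₂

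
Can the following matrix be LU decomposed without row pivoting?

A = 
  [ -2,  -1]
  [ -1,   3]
Yes.
A[1,1] = -2 ≠ 0, so Gaussian elimination proceeds without a row swap: multiplier ℓ₂₁ = (-1)/(-2) = 1/2, and U[2,2] = 3 - (1/2)(-1) = 7/2.
L = 
  [  1,   0]
  [1/2,   1]
U = 
  [ -2,  -1]
  [  0, 7/2]
Check row 2 of LU: [(1/2)(-2), (1/2)(-1) + (7/2)] = [-1, 3] = row 2 of A ✓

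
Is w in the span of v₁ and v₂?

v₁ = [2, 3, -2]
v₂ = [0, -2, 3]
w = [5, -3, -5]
No

Form the augmented matrix and row-reduce:
[v₁|v₂|w] = 
  [  2,   0,   5]
  [  3,  -2,  -3]
  [ -2,   3,  -5]
R2 → R2 - (3/2)·R1
R3 → R3 + (1)·R1
R3 → R3 + (3/2)·R2
REF = 
  [    2,     0,     5]
  [    0,    -2, -21/2]
  [    0,     0, -63/4]

Row 3 reads [0 0 | -63/4], i.e. 0 = -63/4, so the system is inconsistent and w ∉ span{v₁, v₂}.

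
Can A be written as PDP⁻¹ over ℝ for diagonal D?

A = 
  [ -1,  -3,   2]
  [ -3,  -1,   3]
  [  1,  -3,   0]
Yes

Characteristic polynomial: det(λI - A) = λ³ + 2λ² - λ - 2
Testing integer divisors of the constant term: p(-1) = 0, so (λ + 1) is a factor:
p(λ) = (λ + 1)(λ² + λ - 2)
λ² + λ - 2 = (λ + 2)(λ - 1)
Eigenvalues: -1, 1, -2
λ=-2: alg. mult. = 1, geom. mult. = 3 - rank(A - (-2)I) = 3 - 2 = 1
λ=-1: alg. mult. = 1, geom. mult. = 3 - rank(A - (-1)I) = 3 - 2 = 1
λ=1: alg. mult. = 1, geom. mult. = 3 - rank(A - (1)I) = 3 - 2 = 1
Sum of geometric multiplicities equals n, so A has n independent eigenvectors.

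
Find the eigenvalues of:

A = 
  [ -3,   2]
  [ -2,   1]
λ = -1, -1

tr(A) = -2, det(A) = 1
Characteristic polynomial: λ² - tr(A)λ + det(A) = λ² + 2λ + 1
λ² + 2λ + 1 = (λ + 1)²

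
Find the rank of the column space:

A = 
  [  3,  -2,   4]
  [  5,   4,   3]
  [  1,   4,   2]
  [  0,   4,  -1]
Row reduce:
R2 → R2 - (5/3)·R1
R3 → R3 - (1/3)·R1
R3 → R3 - (7/11)·R2
R4 → R4 - (6/11)·R2
R4 → R4 - (1/3)·R3
REF = 
  [    3,    -2,     4]
  [    0,  22/3, -11/3]
  [    0,     0,     3]
  [    0,     0,     0]
Pivot columns: 1, 2, 3 → 3 pivots.
dim(Col(A)) = number of pivot columns = 3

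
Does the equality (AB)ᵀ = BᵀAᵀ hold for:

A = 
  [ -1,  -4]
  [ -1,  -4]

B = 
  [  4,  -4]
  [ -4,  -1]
Yes

(AB)ᵀ = 
  [ 12,  12]
  [  8,   8]

BᵀAᵀ = 
  [ 12,  12]
  [  8,   8]

Both sides are equal — this is the standard identity (AB)ᵀ = BᵀAᵀ, which holds for all A, B.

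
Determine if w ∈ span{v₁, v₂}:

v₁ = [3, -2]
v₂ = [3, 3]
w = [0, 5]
Yes

Form the augmented matrix and row-reduce:
[v₁|v₂|w] = 
  [  3,   3,   0]
  [ -2,   3,   5]
R2 → R2 + (2/3)·R1
REF = 
  [  3,   3,   0]
  [  0,   5,   5]

No row of the form [0 0 | nonzero], so the system is consistent. Back-substitution gives c₁ = -1, c₂ = 1: w = (-1)·v₁ + (1)·v₂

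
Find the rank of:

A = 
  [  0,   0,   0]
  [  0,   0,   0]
Row reduce:
(no row operations needed)
REF = 
  [  0,   0,   0]
  [  0,   0,   0]
Pivot columns: none → 0 pivots.

rank(A) = 0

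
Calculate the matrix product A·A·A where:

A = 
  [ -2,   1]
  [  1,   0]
A² = A·A:
A²[1,1] = (-2)(-2) + (1)(1) = 5
A²[1,2] = (-2)(1) + (1)(0) = -2
A²[2,1] = (1)(-2) + (0)(1) = -2
A²[2,2] = (1)(1) + (0)(0) = 1
A² = 
  [  5,  -2]
  [ -2,   1]

A^3 = A^2·A:
A^3[1,1] = (5)(-2) + (-2)(1) = -12
A^3[1,2] = (5)(1) + (-2)(0) = 5
A^3[2,1] = (-2)(-2) + (1)(1) = 5
A^3[2,2] = (-2)(1) + (1)(0) = -2
A^3 = 
  [-12,   5]
  [  5,  -2]

Therefore
A^3 = 
  [-12,   5]
  [  5,  -2]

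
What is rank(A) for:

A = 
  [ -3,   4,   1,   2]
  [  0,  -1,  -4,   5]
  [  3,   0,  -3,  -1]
rank(A) = 3

Row reduce:
R3 → R3 + (1)·R1
R3 → R3 + (4)·R2
REF = 
  [ -3,   4,   1,   2]
  [  0,  -1,  -4,   5]
  [  0,   0, -18,  21]
Pivot columns: 1, 2, 3 → 3 pivots.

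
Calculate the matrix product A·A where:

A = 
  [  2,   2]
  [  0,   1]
A² = A·A:
A²[1,1] = (2)(2) + (2)(0) = 4
A²[1,2] = (2)(2) + (2)(1) = 6
A²[2,1] = (0)(2) + (1)(0) = 0
A²[2,2] = (0)(2) + (1)(1) = 1
A² = 
  [  4,   6]
  [  0,   1]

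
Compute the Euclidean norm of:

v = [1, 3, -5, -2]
6.245

||v||₂ = √((1)² + (3)² + (-5)² + (-2)²) = √39 = 6.245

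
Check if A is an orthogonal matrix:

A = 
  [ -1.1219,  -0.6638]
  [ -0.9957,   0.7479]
No

AᵀA = 
  [  2.2501,   0]
  [  0,   1]
≠ I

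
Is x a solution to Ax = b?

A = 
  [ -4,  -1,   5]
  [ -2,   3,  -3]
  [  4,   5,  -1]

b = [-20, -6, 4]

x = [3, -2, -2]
Yes

Ax = [-20, -6, 4] = b ✓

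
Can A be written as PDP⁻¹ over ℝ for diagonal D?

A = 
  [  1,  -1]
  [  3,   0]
No

tr(A) = 1, det(A) = 3
Characteristic polynomial: λ² - tr(A)λ + det(A) = λ² - λ + 3
λ² - λ + 3 = 0  ⇒  λ = (1 ± √((-1)² - 4·(3)))/2 = (1 ± √(-11))/2
  = (1 + i√11)/2,  (1 - i√11)/2
Eigenvalues: (1 + i√11)/2, (1 - i√11)/2  (≈ 0.5 + 1.658i, 0.5 - 1.658i)
Has complex eigenvalues (not diagonalizable over ℝ).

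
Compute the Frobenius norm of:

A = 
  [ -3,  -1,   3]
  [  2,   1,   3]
||A||_F = 5.745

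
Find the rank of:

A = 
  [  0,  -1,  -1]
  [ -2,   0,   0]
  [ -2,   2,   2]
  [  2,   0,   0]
rank(A) = 2

Row reduce:
Swap R1 ↔ R2
R3 → R3 - (1)·R1
R4 → R4 + (1)·R1
R3 → R3 + (2)·R2
REF = 
  [ -2,   0,   0]
  [  0,  -1,  -1]
  [  0,   0,   0]
  [  0,   0,   0]
Pivot columns: 1, 2 → 2 pivots.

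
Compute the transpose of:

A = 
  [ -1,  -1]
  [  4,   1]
Aᵀ = 
  [ -1,   4]
  [ -1,   1]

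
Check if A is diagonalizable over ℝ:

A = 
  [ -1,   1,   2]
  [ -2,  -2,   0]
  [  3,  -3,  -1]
No

Characteristic polynomial: det(λI - A) = λ³ + 4λ² + λ - 20
By the rational root theorem any rational root is an integer dividing 20; none of those is a root, so p(λ) has no rational roots and hence (being an irreducible cubic) no repeated roots.
Discriminant of the cubic: Δ = -7108
Δ < 0 ⇒ one real eigenvalue and a complex-conjugate pair: λ ≈ -2.888 + 1.708i, -2.888 - 1.708i, 1.776
Has complex eigenvalues (not diagonalizable over ℝ).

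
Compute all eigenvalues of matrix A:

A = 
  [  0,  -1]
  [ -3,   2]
λ = 3, -1

tr(A) = 2, det(A) = -3
Characteristic polynomial: λ² - tr(A)λ + det(A) = λ² - 2λ - 3
λ² - 2λ - 3 = (λ + 1)(λ - 3)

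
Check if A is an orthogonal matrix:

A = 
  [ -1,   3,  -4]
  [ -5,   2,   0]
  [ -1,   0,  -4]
No

AᵀA = 
  [ 27, -13,   8]
  [-13,  13, -12]
  [  8, -12,  32]
≠ I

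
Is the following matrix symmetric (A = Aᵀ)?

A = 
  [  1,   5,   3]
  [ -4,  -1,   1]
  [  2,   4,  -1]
No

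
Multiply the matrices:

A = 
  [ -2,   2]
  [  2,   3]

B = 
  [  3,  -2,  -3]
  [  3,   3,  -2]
A is 2×2 and B is 2×3, so AB is 2×3. Each entry is (row of A)·(column of B):
AB[1,1] = (-2)(3) + (2)(3) = 0
AB[1,2] = (-2)(-2) + (2)(3) = 10
AB[1,3] = (-2)(-3) + (2)(-2) = 2
AB[2,1] = (2)(3) + (3)(3) = 15
AB[2,2] = (2)(-2) + (3)(3) = 5
AB[2,3] = (2)(-3) + (3)(-2) = -12

AB = 
  [  0,  10,   2]
  [ 15,   5, -12]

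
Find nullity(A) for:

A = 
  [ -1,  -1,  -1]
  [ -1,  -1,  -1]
nullity(A) = 2

Row reduce:
R2 → R2 - (1)·R1
REF = 
  [ -1,  -1,  -1]
  [  0,   0,   0]
Pivot columns: 1 → 1 pivot.
rank(A) = 1, so nullity(A) = 3 - 1 = 2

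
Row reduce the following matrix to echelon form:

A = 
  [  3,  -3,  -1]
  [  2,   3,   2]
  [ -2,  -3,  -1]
Row operations:
R2 → R2 - (2/3)·R1
R3 → R3 + (2/3)·R1
R3 → R3 + (1)·R2

Resulting echelon form:
REF = 
  [  3,  -3,  -1]
  [  0,   5, 8/3]
  [  0,   0,   1]

Rank = 3 (number of non-zero pivot rows).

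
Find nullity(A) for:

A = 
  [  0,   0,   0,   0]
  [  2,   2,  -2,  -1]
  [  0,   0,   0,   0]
nullity(A) = 3

Row reduce:
Swap R1 ↔ R2
REF = 
  [  2,   2,  -2,  -1]
  [  0,   0,   0,   0]
  [  0,   0,   0,   0]
Pivot columns: 1 → 1 pivot.
rank(A) = 1, so nullity(A) = 4 - 1 = 3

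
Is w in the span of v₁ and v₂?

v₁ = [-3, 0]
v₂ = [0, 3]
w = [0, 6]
Yes

Form the augmented matrix and row-reduce:
[v₁|v₂|w] = 
  [ -3,   0,   0]
  [  0,   3,   6]
(already in echelon form — no row operations needed)

No row of the form [0 0 | nonzero], so the system is consistent. Back-substitution gives c₁ = 0, c₂ = 2: w = (0)·v₁ + (2)·v₂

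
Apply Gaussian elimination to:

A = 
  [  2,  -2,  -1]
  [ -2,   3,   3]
Row operations:
R2 → R2 + (1)·R1

Resulting echelon form:
REF = 
  [  2,  -2,  -1]
  [  0,   1,   2]

Rank = 2 (number of non-zero pivot rows).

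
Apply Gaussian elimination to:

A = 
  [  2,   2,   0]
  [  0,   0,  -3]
Row operations:
No row operations needed (already in echelon form).

Resulting echelon form:
REF = 
  [  2,   2,   0]
  [  0,   0,  -3]

Rank = 2 (number of non-zero pivot rows).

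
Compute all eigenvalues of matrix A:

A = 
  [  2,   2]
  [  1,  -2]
tr(A) = 0, det(A) = -6
Characteristic polynomial: λ² - tr(A)λ + det(A) = λ² - 6
λ² - 6 = 0  ⇒  λ = (0 ± √((0)² - 4·(-6)))/2 = (0 ± √(24))/2
  = √6,  -√6

λ = √6, -√6  (≈ 2.449, -2.449)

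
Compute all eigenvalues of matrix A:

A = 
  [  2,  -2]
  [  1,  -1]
λ = 1, 0

tr(A) = 1, det(A) = 0
Characteristic polynomial: λ² - tr(A)λ + det(A) = λ² - λ
λ² - λ = λ(λ - 1)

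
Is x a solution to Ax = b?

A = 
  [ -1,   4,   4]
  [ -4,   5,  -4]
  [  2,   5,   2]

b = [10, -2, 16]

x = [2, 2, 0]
No

Ax = [6, 2, 14] ≠ b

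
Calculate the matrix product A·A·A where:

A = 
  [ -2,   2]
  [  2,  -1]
A² = A·A:
A²[1,1] = (-2)(-2) + (2)(2) = 8
A²[1,2] = (-2)(2) + (2)(-1) = -6
A²[2,1] = (2)(-2) + (-1)(2) = -6
A²[2,2] = (2)(2) + (-1)(-1) = 5
A² = 
  [  8,  -6]
  [ -6,   5]

A^3 = A^2·A:
A^3[1,1] = (8)(-2) + (-6)(2) = -28
A^3[1,2] = (8)(2) + (-6)(-1) = 22
A^3[2,1] = (-6)(-2) + (5)(2) = 22
A^3[2,2] = (-6)(2) + (5)(-1) = -17
A^3 = 
  [-28,  22]
  [ 22, -17]

Therefore
A^3 = 
  [-28,  22]
  [ 22, -17]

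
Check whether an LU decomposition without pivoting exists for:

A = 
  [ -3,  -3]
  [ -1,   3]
Yes.
A[1,1] = -3 ≠ 0, so Gaussian elimination proceeds without a row swap: multiplier ℓ₂₁ = (-1)/(-3) = 1/3, and U[2,2] = 3 - (1/3)(-3) = 4.
L = 
  [  1,   0]
  [1/3,   1]
U = 
  [ -3,  -3]
  [  0,   4]
Check row 2 of LU: [(1/3)(-3), (1/3)(-3) + 4] = [-1, 3] = row 2 of A ✓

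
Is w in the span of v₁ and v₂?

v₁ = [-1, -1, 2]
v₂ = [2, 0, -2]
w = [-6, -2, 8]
Yes

Form the augmented matrix and row-reduce:
[v₁|v₂|w] = 
  [ -1,   2,  -6]
  [ -1,   0,  -2]
  [  2,  -2,   8]
R2 → R2 - (1)·R1
R3 → R3 + (2)·R1
R3 → R3 + (1)·R2
REF = 
  [ -1,   2,  -6]
  [  0,  -2,   4]
  [  0,   0,   0]

No row of the form [0 0 | nonzero], so the system is consistent. Back-substitution gives c₁ = 2, c₂ = -2: w = (2)·v₁ + (-2)·v₂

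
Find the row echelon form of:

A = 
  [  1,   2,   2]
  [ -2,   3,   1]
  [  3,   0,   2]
Row operations:
R2 → R2 + (2)·R1
R3 → R3 - (3)·R1
R3 → R3 + (6/7)·R2

Resulting echelon form:
REF = 
  [  1,   2,   2]
  [  0,   7,   5]
  [  0,   0, 2/7]

Rank = 3 (number of non-zero pivot rows).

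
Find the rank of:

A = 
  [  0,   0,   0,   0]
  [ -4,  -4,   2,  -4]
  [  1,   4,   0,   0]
rank(A) = 2

Row reduce:
Swap R1 ↔ R2
R3 → R3 + (1/4)·R1
Swap R2 ↔ R3
REF = 
  [ -4,  -4,   2,  -4]
  [  0,   3, 1/2,  -1]
  [  0,   0,   0,   0]
Pivot columns: 1, 2 → 2 pivots.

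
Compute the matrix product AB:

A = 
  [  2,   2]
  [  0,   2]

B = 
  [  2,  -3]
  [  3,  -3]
AB = 
  [ 10, -12]
  [  6,  -6]

A is 2×2 and B is 2×2, so AB is 2×2. Each entry is (row of A)·(column of B):
AB[1,1] = (2)(2) + (2)(3) = 10
AB[1,2] = (2)(-3) + (2)(-3) = -12
AB[2,1] = (0)(2) + (2)(3) = 6
AB[2,2] = (0)(-3) + (2)(-3) = -6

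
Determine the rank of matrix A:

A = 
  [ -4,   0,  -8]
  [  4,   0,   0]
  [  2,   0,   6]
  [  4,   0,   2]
Row reduce:
R2 → R2 + (1)·R1
R3 → R3 + (1/2)·R1
R4 → R4 + (1)·R1
R3 → R3 + (1/4)·R2
R4 → R4 - (3/4)·R2
REF = 
  [ -4,   0,  -8]
  [  0,   0,  -8]
  [  0,   0,   0]
  [  0,   0,   0]
Pivot columns: 1, 3 → 2 pivots.

rank(A) = 2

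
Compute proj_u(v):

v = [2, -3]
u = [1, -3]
proj_u(v) = [11/10, -33/10]

v·u = (2)(1) + (-3)(-3) = 11
u·u = (1)² + (-3)² = 10
proj_u(v) = (v·u / u·u) × u = (11/10) × u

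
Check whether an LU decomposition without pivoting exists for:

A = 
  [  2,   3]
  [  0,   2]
Yes.
A[1,1] = 2 ≠ 0, so Gaussian elimination proceeds without a row swap: multiplier ℓ₂₁ = (0)/(2) = 0, and U[2,2] = 2 - (0)(3) = 2.
L = 
  [  1,   0]
  [  0,   1]
U = 
  [  2,   3]
  [  0,   2]
Check row 2 of LU: [(0)(2), (0)(3) + 2] = [0, 2] = row 2 of A ✓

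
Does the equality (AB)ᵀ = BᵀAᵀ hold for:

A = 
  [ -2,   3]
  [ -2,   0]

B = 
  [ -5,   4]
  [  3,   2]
Yes

(AB)ᵀ = 
  [ 19,  10]
  [ -2,  -8]

BᵀAᵀ = 
  [ 19,  10]
  [ -2,  -8]

Both sides are equal — this is the standard identity (AB)ᵀ = BᵀAᵀ, which holds for all A, B.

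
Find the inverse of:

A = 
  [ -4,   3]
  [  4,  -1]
det(A) = (-4)(-1) - (3)(4) = -8
For a 2×2 matrix, A⁻¹ = (1/det(A)) · [[d, -b], [-c, a]]
    = (-1/8) · [[-1, -3], [-4, -4]]

A⁻¹ = 
  [1/8, 3/8]
  [1/2, 1/2]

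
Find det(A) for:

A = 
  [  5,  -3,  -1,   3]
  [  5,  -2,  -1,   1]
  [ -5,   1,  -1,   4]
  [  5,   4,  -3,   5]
-130

Cofactor expansion along row 1: det(A) = a₁₁M₁₁ - a₁₂M₁₂ + a₁₃M₁₃ - a₁₄M₁₄

M₁₁ = det[[-2, -1, 1]; [1, -1, 4]; [4, -3, 5]]
  = (-2)·((-1)(5) - (4)(-3)) - (-1)·((1)(5) - (4)(4)) + (1)·((1)(-3) - (-1)(4))
  = (-2)(7) - (-1)(-11) + (1)(1)
  = -24
M₁₂ = det[[5, -1, 1]; [-5, -1, 4]; [5, -3, 5]]
  = (5)·((-1)(5) - (4)(-3)) - (-1)·((-5)(5) - (4)(5)) + (1)·((-5)(-3) - (-1)(5))
  = (5)(7) - (-1)(-45) + (1)(20)
  = 10
M₁₃ = det[[5, -2, 1]; [-5, 1, 4]; [5, 4, 5]]
  = (5)·((1)(5) - (4)(4)) - (-2)·((-5)(5) - (4)(5)) + (1)·((-5)(4) - (1)(5))
  = (5)(-11) - (-2)(-45) + (1)(-25)
  = -170
M₁₄ = det[[5, -2, -1]; [-5, 1, -1]; [5, 4, -3]]
  = (5)·((1)(-3) - (-1)(4)) - (-2)·((-5)(-3) - (-1)(5)) + (-1)·((-5)(4) - (1)(5))
  = (5)(1) - (-2)(20) + (-1)(-25)
  = 70

det(A) = (5)(-24) - (-3)(10) + (-1)(-170) - (3)(70) = -130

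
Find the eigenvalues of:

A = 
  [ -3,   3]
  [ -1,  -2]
tr(A) = -5, det(A) = 9
Characteristic polynomial: λ² - tr(A)λ + det(A) = λ² + 5λ + 9
λ² + 5λ + 9 = 0  ⇒  λ = (-5 ± √((5)² - 4·(9)))/2 = (-5 ± √(-11))/2
  = (-5 + i√11)/2,  (-5 - i√11)/2

λ = (-5 + i√11)/2, (-5 - i√11)/2  (≈ -2.5 + 1.658i, -2.5 - 1.658i)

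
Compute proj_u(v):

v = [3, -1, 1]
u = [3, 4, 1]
v·u = (3)(3) + (-1)(4) + (1)(1) = 6
u·u = (3)² + (4)² + (1)² = 26
proj_u(v) = (v·u / u·u) × u = (6/26) × u = (3/13) × u

proj_u(v) = [9/13, 12/13, 3/13]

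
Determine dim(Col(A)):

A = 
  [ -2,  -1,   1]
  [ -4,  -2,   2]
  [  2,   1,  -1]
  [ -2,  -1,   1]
Row reduce:
R2 → R2 - (2)·R1
R3 → R3 + (1)·R1
R4 → R4 - (1)·R1
REF = 
  [ -2,  -1,   1]
  [  0,   0,   0]
  [  0,   0,   0]
  [  0,   0,   0]
Pivot columns: 1 → 1 pivot.
dim(Col(A)) = number of pivot columns = 1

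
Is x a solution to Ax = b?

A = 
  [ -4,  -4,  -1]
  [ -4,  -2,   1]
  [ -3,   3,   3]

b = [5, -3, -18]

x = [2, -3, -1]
Yes

Ax = [5, -3, -18] = b ✓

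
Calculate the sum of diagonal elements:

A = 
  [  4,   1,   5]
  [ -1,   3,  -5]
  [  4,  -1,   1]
8

tr(A) = 4 + 3 + 1 = 8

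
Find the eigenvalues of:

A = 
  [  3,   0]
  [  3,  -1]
λ = 3, -1

tr(A) = 2, det(A) = -3
Characteristic polynomial: λ² - tr(A)λ + det(A) = λ² - 2λ - 3
λ² - 2λ - 3 = (λ + 1)(λ - 3)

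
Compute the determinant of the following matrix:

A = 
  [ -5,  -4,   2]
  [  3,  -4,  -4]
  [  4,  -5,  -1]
Cofactor expansion along row 1:
det(A) = (-5)·((-4)(-1) - (-4)(-5)) - (-4)·((3)(-1) - (-4)(4)) + (2)·((3)(-5) - (-4)(4))
  = (-5)(-16) - (-4)(13) + (2)(1)
  = 134

det(A) = 134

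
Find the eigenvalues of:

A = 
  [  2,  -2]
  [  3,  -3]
tr(A) = -1, det(A) = 0
Characteristic polynomial: λ² - tr(A)λ + det(A) = λ² + λ
λ² + λ = λ(λ + 1)

λ = 0, -1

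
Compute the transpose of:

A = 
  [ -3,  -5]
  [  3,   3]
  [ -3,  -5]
Aᵀ = 
  [ -3,   3,  -3]
  [ -5,   3,  -5]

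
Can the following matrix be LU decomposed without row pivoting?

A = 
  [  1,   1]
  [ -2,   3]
Yes.
A[1,1] = 1 ≠ 0, so Gaussian elimination proceeds without a row swap: multiplier ℓ₂₁ = (-2)/(1) = -2, and U[2,2] = 3 - (-2)(1) = 5.
L = 
  [  1,   0]
  [ -2,   1]
U = 
  [  1,   1]
  [  0,   5]
Check row 2 of LU: [(-2)(1), (-2)(1) + 5] = [-2, 3] = row 2 of A ✓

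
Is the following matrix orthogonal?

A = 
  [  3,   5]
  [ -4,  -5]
No

AᵀA = 
  [ 25,  35]
  [ 35,  50]
≠ I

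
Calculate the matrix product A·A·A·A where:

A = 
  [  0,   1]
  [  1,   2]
A² = A·A:
A²[1,1] = (0)(0) + (1)(1) = 1
A²[1,2] = (0)(1) + (1)(2) = 2
A²[2,1] = (1)(0) + (2)(1) = 2
A²[2,2] = (1)(1) + (2)(2) = 5
A² = 
  [  1,   2]
  [  2,   5]

A^3 = A^2·A:
A^3[1,1] = (1)(0) + (2)(1) = 2
A^3[1,2] = (1)(1) + (2)(2) = 5
A^3[2,1] = (2)(0) + (5)(1) = 5
A^3[2,2] = (2)(1) + (5)(2) = 12
A^3 = 
  [  2,   5]
  [  5,  12]

A^4 = A^3·A:
A^4[1,1] = (2)(0) + (5)(1) = 5
A^4[1,2] = (2)(1) + (5)(2) = 12
A^4[2,1] = (5)(0) + (12)(1) = 12
A^4[2,2] = (5)(1) + (12)(2) = 29
A^4 = 
  [  5,  12]
  [ 12,  29]

Therefore
A^4 = 
  [  5,  12]
  [ 12,  29]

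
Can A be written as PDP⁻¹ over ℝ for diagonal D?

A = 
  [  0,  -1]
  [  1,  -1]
No

tr(A) = -1, det(A) = 1
Characteristic polynomial: λ² - tr(A)λ + det(A) = λ² + λ + 1
λ² + λ + 1 = 0  ⇒  λ = (-1 ± √((1)² - 4·(1)))/2 = (-1 ± √(-3))/2
  = (-1 + i√3)/2,  (-1 - i√3)/2
Eigenvalues: (-1 + i√3)/2, (-1 - i√3)/2  (≈ -0.5 + 0.866i, -0.5 - 0.866i)
Has complex eigenvalues (not diagonalizable over ℝ).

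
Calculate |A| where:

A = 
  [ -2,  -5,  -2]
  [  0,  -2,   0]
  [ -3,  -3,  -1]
8

Cofactor expansion along row 1:
det(A) = (-2)·((-2)(-1) - (0)(-3)) - (-5)·((0)(-1) - (0)(-3)) + (-2)·((0)(-3) - (-2)(-3))
  = (-2)(2) - (-5)(0) + (-2)(-6)
  = 8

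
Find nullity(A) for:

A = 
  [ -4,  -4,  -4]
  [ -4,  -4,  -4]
nullity(A) = 2

Row reduce:
R2 → R2 - (1)·R1
REF = 
  [ -4,  -4,  -4]
  [  0,   0,   0]
Pivot columns: 1 → 1 pivot.
rank(A) = 1, so nullity(A) = 3 - 1 = 2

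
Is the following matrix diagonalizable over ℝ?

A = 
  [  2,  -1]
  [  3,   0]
No

tr(A) = 2, det(A) = 3
Characteristic polynomial: λ² - tr(A)λ + det(A) = λ² - 2λ + 3
λ² - 2λ + 3 = 0  ⇒  λ = (2 ± √((-2)² - 4·(3)))/2 = (2 ± √(-8))/2
  = 1 + i√2,  1 - i√2
Eigenvalues: 1 + i√2, 1 - i√2  (≈ 1 + 1.414i, 1 - 1.414i)
Has complex eigenvalues (not diagonalizable over ℝ).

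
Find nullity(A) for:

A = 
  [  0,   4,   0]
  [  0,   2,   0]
nullity(A) = 2

Row reduce:
R2 → R2 - (1/2)·R1
REF = 
  [  0,   4,   0]
  [  0,   0,   0]
Pivot columns: 2 → 1 pivot.
rank(A) = 1, so nullity(A) = 3 - 1 = 2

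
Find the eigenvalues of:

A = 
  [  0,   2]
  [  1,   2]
λ = 1 + √3, 1 - √3  (≈ 2.732, -0.7321)

tr(A) = 2, det(A) = -2
Characteristic polynomial: λ² - tr(A)λ + det(A) = λ² - 2λ - 2
λ² - 2λ - 2 = 0  ⇒  λ = (2 ± √((-2)² - 4·(-2)))/2 = (2 ± √(12))/2
  = 1 + √3,  1 - √3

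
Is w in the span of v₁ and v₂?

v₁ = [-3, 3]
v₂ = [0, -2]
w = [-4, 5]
Yes

Form the augmented matrix and row-reduce:
[v₁|v₂|w] = 
  [ -3,   0,  -4]
  [  3,  -2,   5]
R2 → R2 + (1)·R1
REF = 
  [ -3,   0,  -4]
  [  0,  -2,   1]

No row of the form [0 0 | nonzero], so the system is consistent. Back-substitution gives c₁ = 4/3, c₂ = -1/2: w = (4/3)·v₁ + (-1/2)·v₂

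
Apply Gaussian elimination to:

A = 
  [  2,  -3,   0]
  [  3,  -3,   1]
Row operations:
R2 → R2 - (3/2)·R1

Resulting echelon form:
REF = 
  [  2,  -3,   0]
  [  0, 3/2,   1]

Rank = 2 (number of non-zero pivot rows).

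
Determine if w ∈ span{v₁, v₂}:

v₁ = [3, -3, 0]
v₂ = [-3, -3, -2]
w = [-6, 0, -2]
Yes

Form the augmented matrix and row-reduce:
[v₁|v₂|w] = 
  [  3,  -3,  -6]
  [ -3,  -3,   0]
  [  0,  -2,  -2]
R2 → R2 + (1)·R1
R3 → R3 - (1/3)·R2
REF = 
  [  3,  -3,  -6]
  [  0,  -6,  -6]
  [  0,   0,   0]

No row of the form [0 0 | nonzero], so the system is consistent. Back-substitution gives c₁ = -1, c₂ = 1: w = (-1)·v₁ + (1)·v₂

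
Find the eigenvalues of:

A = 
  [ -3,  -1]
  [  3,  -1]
tr(A) = -4, det(A) = 6
Characteristic polynomial: λ² - tr(A)λ + det(A) = λ² + 4λ + 6
λ² + 4λ + 6 = 0  ⇒  λ = (-4 ± √((4)² - 4·(6)))/2 = (-4 ± √(-8))/2
  = -2 + i√2,  -2 - i√2

λ = -2 + i√2, -2 - i√2  (≈ -2 + 1.414i, -2 - 1.414i)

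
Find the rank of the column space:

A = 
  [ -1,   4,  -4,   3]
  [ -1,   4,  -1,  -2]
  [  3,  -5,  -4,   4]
Row reduce:
R2 → R2 - (1)·R1
R3 → R3 + (3)·R1
Swap R2 ↔ R3
REF = 
  [ -1,   4,  -4,   3]
  [  0,   7, -16,  13]
  [  0,   0,   3,  -5]
Pivot columns: 1, 2, 3 → 3 pivots.
dim(Col(A)) = number of pivot columns = 3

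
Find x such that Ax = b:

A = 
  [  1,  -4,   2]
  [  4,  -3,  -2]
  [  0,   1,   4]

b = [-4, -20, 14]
Row reduce the augmented matrix [A|b]:
R2 → R2 - (4)·R1
R3 → R3 - (1/13)·R2
REF = 
  [     1,     -4,      2,     -4]
  [     0,     13,    -10,     -4]
  [     0,      0,  62/13, 186/13]

Back-substitution:
x₃ = (186/13) / (62/13) = 3
x₂ = (-4 - (-10)(3)) / 13 = 2
x₁ = (-4 - (-4)(2) - (2)(3)) / 1 = -2

x = [-2, 2, 3]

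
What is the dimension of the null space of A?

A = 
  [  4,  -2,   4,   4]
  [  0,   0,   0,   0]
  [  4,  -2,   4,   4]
nullity(A) = 3

Row reduce:
R3 → R3 - (1)·R1
REF = 
  [  4,  -2,   4,   4]
  [  0,   0,   0,   0]
  [  0,   0,   0,   0]
Pivot columns: 1 → 1 pivot.
rank(A) = 1, so nullity(A) = 4 - 1 = 3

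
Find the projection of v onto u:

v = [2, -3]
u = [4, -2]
v·u = (2)(4) + (-3)(-2) = 14
u·u = (4)² + (-2)² = 20
proj_u(v) = (v·u / u·u) × u = (14/20) × u = (7/10) × u

proj_u(v) = [14/5, -7/5]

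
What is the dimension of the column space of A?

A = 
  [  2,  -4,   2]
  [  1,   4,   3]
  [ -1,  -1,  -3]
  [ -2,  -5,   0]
dim(Col(A)) = 3

Row reduce:
R2 → R2 - (1/2)·R1
R3 → R3 + (1/2)·R1
R4 → R4 + (1)·R1
R3 → R3 + (1/2)·R2
R4 → R4 + (3/2)·R2
R4 → R4 + (5)·R3
REF = 
  [  2,  -4,   2]
  [  0,   6,   2]
  [  0,   0,  -1]
  [  0,   0,   0]
Pivot columns: 1, 2, 3 → 3 pivots.
dim(Col(A)) = number of pivot columns = 3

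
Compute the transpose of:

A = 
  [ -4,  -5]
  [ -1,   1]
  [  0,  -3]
Aᵀ = 
  [ -4,  -1,   0]
  [ -5,   1,  -3]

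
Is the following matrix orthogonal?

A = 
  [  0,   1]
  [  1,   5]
No

AᵀA = 
  [  1,   5]
  [  5,  26]
≠ I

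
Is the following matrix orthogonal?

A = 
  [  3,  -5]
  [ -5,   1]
No

AᵀA = 
  [ 34, -20]
  [-20,  26]
≠ I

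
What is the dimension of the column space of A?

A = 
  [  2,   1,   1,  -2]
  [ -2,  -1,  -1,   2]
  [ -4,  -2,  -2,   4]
dim(Col(A)) = 1

Row reduce:
R2 → R2 + (1)·R1
R3 → R3 + (2)·R1
REF = 
  [  2,   1,   1,  -2]
  [  0,   0,   0,   0]
  [  0,   0,   0,   0]
Pivot columns: 1 → 1 pivot.
dim(Col(A)) = number of pivot columns = 1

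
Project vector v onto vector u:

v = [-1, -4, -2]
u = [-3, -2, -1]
proj_u(v) = [-39/14, -13/7, -13/14]

v·u = (-1)(-3) + (-4)(-2) + (-2)(-1) = 13
u·u = (-3)² + (-2)² + (-1)² = 14
proj_u(v) = (v·u / u·u) × u = (13/14) × u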